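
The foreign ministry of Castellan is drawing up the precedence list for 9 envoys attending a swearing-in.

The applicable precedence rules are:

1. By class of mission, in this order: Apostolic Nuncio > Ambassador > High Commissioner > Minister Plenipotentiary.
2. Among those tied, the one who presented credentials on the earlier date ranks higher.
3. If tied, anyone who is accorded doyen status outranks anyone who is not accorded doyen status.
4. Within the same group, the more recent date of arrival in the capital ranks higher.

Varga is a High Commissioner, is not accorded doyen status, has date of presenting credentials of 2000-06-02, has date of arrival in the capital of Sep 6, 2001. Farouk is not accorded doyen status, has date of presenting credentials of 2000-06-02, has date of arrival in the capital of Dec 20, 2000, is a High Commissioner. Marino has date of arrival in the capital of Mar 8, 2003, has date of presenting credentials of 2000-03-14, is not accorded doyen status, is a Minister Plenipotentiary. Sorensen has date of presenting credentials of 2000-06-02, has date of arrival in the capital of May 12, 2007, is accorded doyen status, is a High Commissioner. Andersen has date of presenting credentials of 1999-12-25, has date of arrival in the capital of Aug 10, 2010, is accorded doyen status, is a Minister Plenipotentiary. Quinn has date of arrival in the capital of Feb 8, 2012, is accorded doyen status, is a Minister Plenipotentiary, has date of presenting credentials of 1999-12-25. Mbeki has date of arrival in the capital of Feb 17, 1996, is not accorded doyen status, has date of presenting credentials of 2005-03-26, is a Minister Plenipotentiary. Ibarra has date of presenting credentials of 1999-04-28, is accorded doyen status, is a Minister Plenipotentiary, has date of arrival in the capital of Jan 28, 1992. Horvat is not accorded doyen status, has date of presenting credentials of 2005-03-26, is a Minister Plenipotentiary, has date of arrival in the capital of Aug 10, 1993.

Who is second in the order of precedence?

By class of mission: Sorensen, Varga and Farouk (High Commissioner); then Ibarra, Quinn, Andersen, Marino, Mbeki and Horvat (Minister Plenipotentiary).
Sorensen, Varga and Farouk all have date of presenting credentials 2000-06-02, so the next rule applies.
Among Sorensen, Varga and Farouk, accorded doyen status before not accorded doyen status: Sorensen (accorded doyen status) before Varga and Farouk (not accorded doyen status).
Among Varga and Farouk, by date of arrival in the capital (later first): Varga (Sep 6, 2001) before Farouk (Dec 20, 2000).
Among Ibarra, Quinn, Andersen, Marino, Mbeki and Horvat, by date of presenting credentials (earlier first): Ibarra (1999-04-28) before Quinn and Andersen (1999-12-25) before Marino (2000-03-14) before Mbeki and Horvat (2005-03-26).
Quinn and Andersen are each accorded doyen status, so the next rule applies.
Among Quinn and Andersen, by date of arrival in the capital (later first): Quinn (Feb 8, 2012) before Andersen (Aug 10, 2010).
Mbeki and Horvat are each not accorded doyen status, so the next rule applies.
Among Mbeki and Horvat, by date of arrival in the capital (later first): Mbeki (Feb 17, 1996) before Horvat (Aug 10, 1993).
Order: Sorensen, Varga, Farouk, Ibarra, Quinn, Andersen, Marino, Mbeki, Horvat.

Varga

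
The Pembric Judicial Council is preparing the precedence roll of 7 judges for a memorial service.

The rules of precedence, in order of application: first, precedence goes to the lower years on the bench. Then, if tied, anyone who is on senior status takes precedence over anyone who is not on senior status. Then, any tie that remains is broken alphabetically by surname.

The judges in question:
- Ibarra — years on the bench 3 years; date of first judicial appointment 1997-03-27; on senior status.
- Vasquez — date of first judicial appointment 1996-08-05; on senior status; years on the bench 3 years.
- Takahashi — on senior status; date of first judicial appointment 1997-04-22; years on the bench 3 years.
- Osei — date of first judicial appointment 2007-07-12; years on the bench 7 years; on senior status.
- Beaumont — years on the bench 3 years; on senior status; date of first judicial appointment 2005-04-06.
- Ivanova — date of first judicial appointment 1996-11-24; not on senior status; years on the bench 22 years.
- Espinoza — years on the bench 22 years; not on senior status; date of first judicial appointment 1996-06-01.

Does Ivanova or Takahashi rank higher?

Takahashi

By years on the bench (lower first): Beaumont, Ibarra, Takahashi and Vasquez (each 3 years); then Osei (7 years); then Espinoza and Ivanova (both 22 years).
Beaumont, Ibarra, Takahashi and Vasquez are each on senior status, so the next rule applies.
Among Beaumont, Ibarra, Takahashi and Vasquez, alphabetically by surname: Beaumont before Ibarra before Takahashi before Vasquez.
Espinoza and Ivanova are each not on senior status, so the next rule applies.
Among Espinoza and Ivanova, alphabetically by surname: Espinoza before Ivanova.
So Takahashi takes precedence.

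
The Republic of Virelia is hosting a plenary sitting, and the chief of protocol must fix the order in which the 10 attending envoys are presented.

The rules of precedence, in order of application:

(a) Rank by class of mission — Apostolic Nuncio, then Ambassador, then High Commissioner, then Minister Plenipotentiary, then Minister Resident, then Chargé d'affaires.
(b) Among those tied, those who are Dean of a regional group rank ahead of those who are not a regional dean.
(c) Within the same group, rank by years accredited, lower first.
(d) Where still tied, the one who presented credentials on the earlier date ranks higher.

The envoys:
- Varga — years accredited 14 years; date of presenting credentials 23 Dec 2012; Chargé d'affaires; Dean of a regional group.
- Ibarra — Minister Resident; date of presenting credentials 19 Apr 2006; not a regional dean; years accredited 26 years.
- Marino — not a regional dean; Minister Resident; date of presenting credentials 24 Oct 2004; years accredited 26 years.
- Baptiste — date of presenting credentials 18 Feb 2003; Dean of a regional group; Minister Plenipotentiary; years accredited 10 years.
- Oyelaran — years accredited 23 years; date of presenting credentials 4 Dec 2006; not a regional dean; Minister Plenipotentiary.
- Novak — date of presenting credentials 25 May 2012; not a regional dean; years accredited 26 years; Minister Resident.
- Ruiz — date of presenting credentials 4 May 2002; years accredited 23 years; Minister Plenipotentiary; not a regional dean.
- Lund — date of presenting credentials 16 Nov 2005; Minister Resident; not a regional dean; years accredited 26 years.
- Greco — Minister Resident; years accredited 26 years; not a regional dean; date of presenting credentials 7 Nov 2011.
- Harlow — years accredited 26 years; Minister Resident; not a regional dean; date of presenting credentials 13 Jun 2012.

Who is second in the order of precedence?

Ruiz

By class of mission: Baptiste, Ruiz and Oyelaran (Minister Plenipotentiary); then Marino, Lund, Ibarra, Greco, Novak and Harlow (Minister Resident); then Varga (Chargé d'affaires).
Among Baptiste, Ruiz and Oyelaran, Dean of a regional group before not a regional dean: Baptiste (Dean of a regional group) before Ruiz and Oyelaran (not a regional dean).
Ruiz and Oyelaran both have years accredited 23 years, so the next rule applies.
Among Ruiz and Oyelaran, by date of presenting credentials (earlier first): Ruiz (4 May 2002) before Oyelaran (4 Dec 2006).
Marino, Lund, Ibarra, Greco, Novak and Harlow are each not a regional dean, so the next rule applies.
Marino, Lund, Ibarra, Greco, Novak and Harlow all have years accredited 26 years, so the next rule applies.
Among Marino, Lund, Ibarra, Greco, Novak and Harlow, by date of presenting credentials (earlier first): Marino (24 Oct 2004) before Lund (16 Nov 2005) before Ibarra (19 Apr 2006) before Greco (7 Nov 2011) before Novak (25 May 2012) before Harlow (13 Jun 2012).
Order: Baptiste, Ruiz, Oyelaran, Marino, Lund, Ibarra, Greco, Novak, Harlow, Varga.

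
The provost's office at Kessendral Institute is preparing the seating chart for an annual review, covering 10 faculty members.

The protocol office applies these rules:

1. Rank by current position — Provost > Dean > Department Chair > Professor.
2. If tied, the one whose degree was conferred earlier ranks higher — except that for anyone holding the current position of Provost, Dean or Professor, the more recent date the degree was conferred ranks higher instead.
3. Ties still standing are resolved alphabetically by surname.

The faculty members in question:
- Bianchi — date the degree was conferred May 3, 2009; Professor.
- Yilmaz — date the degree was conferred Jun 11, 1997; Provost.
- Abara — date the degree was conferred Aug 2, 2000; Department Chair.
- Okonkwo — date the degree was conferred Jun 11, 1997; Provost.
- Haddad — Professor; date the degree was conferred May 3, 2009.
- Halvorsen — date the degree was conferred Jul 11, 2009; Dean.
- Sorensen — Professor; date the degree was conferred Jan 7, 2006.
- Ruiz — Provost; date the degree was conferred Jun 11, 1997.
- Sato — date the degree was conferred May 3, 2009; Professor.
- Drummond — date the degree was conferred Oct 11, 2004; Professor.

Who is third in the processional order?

By current position: Okonkwo, Ruiz and Yilmaz (Provost); then Halvorsen (Dean); then Abara (Department Chair); then Bianchi, Haddad, Sato, Sorensen and Drummond (Professor).
Okonkwo, Ruiz and Yilmaz all have date the degree was conferred Jun 11, 1997, so the next rule applies.
Among Okonkwo, Ruiz and Yilmaz, alphabetically by surname: Okonkwo before Ruiz before Yilmaz.
Among Bianchi, Haddad, Sato, Sorensen and Drummond, by date the degree was conferred (later first) (reversed rule for this group): Bianchi, Haddad and Sato (May 3, 2009) before Sorensen (Jan 7, 2006) before Drummond (Oct 11, 2004).
Among Bianchi, Haddad and Sato, alphabetically by surname: Bianchi before Haddad before Sato.
Order: Okonkwo, Ruiz, Yilmaz, Halvorsen, Abara, Bianchi, Haddad, Sato, Sorensen, Drummond.

Yilmaz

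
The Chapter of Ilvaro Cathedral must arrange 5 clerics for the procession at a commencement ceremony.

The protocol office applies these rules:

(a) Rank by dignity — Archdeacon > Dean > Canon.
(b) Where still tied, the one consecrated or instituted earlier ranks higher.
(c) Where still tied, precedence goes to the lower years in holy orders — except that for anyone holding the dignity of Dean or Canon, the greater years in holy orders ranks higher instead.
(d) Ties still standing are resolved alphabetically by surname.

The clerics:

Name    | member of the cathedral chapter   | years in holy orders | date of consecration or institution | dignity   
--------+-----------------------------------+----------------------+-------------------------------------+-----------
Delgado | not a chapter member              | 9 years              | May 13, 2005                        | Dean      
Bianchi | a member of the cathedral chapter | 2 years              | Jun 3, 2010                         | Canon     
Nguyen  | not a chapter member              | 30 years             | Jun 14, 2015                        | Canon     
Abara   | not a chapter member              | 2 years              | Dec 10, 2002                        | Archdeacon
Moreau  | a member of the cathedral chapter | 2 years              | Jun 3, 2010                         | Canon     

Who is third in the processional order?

By dignity: Abara (Archdeacon); then Delgado (Dean); then Bianchi, Moreau and Nguyen (Canon).
Among Bianchi, Moreau and Nguyen, by date of consecration or institution (earlier first): Bianchi and Moreau (Jun 3, 2010) before Nguyen (Jun 14, 2015).
Bianchi and Moreau both have years in holy orders 2 years, so the next rule applies.
Among Bianchi and Moreau, alphabetically by surname: Bianchi before Moreau.
Order: Abara, Delgado, Bianchi, Moreau, Nguyen.

Bianchi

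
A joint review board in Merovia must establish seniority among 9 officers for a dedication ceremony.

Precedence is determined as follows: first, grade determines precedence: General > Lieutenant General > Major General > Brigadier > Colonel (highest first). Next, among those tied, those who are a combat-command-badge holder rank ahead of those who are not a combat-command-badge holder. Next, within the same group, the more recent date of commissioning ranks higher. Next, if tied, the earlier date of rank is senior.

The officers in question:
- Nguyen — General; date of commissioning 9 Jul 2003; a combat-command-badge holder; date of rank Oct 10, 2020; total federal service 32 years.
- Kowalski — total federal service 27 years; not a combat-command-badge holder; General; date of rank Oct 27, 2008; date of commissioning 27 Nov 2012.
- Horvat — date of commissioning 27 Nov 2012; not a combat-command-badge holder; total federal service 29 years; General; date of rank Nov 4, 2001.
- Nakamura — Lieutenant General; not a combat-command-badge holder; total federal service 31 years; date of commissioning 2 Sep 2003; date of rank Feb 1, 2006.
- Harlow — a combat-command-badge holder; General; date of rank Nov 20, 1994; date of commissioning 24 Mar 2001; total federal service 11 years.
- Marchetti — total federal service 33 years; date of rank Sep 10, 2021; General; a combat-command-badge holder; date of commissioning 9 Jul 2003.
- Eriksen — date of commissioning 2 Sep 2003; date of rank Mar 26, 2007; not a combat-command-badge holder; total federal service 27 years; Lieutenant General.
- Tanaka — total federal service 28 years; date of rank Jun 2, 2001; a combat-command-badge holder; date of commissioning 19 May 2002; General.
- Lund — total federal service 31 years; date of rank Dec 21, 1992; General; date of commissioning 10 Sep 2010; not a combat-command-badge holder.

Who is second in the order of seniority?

Marchetti

By grade: Nguyen, Marchetti, Tanaka, Harlow, Horvat, Kowalski and Lund (General); then Nakamura and Eriksen (Lieutenant General).
Among Nguyen, Marchetti, Tanaka, Harlow, Horvat, Kowalski and Lund, a combat-command-badge holder before not a combat-command-badge holder: Nguyen, Marchetti, Tanaka and Harlow (a combat-command-badge holder) before Horvat, Kowalski and Lund (not a combat-command-badge holder).
Among Nguyen, Marchetti, Tanaka and Harlow, by date of commissioning (later first): Nguyen and Marchetti (9 Jul 2003) before Tanaka (19 May 2002) before Harlow (24 Mar 2001).
Among Nguyen and Marchetti, by date of rank (earlier first): Nguyen (Oct 10, 2020) before Marchetti (Sep 10, 2021).
Among Horvat, Kowalski and Lund, by date of commissioning (later first): Horvat and Kowalski (27 Nov 2012) before Lund (10 Sep 2010).
Among Horvat and Kowalski, by date of rank (earlier first): Horvat (Nov 4, 2001) before Kowalski (Oct 27, 2008).
Nakamura and Eriksen are each not a combat-command-badge holder, so the next rule applies.
Nakamura and Eriksen both have date of commissioning 2 Sep 2003, so the next rule applies.
Among Nakamura and Eriksen, by date of rank (earlier first): Nakamura (Feb 1, 2006) before Eriksen (Mar 26, 2007).
Order: Nguyen, Marchetti, Tanaka, Harlow, Horvat, Kowalski, Lund, Nakamura, Eriksen.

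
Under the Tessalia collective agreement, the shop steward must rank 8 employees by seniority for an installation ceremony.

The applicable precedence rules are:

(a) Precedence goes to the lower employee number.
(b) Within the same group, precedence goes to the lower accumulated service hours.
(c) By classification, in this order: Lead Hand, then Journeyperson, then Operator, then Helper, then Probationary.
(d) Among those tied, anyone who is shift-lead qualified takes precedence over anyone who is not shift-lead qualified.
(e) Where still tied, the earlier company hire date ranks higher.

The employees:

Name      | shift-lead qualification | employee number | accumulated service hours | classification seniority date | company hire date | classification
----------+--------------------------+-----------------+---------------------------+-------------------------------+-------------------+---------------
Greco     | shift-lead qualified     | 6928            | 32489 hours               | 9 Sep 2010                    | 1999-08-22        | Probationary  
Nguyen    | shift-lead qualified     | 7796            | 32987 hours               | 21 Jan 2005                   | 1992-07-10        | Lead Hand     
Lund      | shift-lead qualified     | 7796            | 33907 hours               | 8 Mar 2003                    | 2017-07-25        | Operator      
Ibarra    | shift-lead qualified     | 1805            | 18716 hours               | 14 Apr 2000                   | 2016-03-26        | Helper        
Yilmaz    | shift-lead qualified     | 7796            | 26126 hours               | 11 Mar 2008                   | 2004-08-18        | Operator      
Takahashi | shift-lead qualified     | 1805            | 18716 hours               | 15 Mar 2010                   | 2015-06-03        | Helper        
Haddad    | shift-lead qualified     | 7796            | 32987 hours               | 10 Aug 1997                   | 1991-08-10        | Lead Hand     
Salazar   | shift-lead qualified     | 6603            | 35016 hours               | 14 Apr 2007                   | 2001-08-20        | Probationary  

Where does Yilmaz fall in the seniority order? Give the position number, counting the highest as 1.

5

By employee number (lower first): Takahashi and Ibarra (both 1805); then Salazar (6603); then Greco (6928); then Yilmaz, Haddad, Nguyen and Lund (each 7796).
Takahashi and Ibarra both have accumulated service hours 18716 hours, so the next rule applies.
Takahashi and Ibarra are each Helper, so the next rule applies.
Takahashi and Ibarra are each shift-lead qualified, so the next rule applies.
Among Takahashi and Ibarra, by company hire date (earlier first): Takahashi (2015-06-03) before Ibarra (2016-03-26).
Among Yilmaz, Haddad, Nguyen and Lund, by accumulated service hours (lower first): Yilmaz (26126 hours) before Haddad and Nguyen (32987 hours) before Lund (33907 hours).
Haddad and Nguyen are each Lead Hand, so the next rule applies.
Haddad and Nguyen are each shift-lead qualified, so the next rule applies.
Among Haddad and Nguyen, by company hire date (earlier first): Haddad (1991-08-10) before Nguyen (1992-07-10).
Order: Takahashi, Ibarra, Salazar, Greco, Yilmaz, Haddad, Nguyen, Lund. So position 5.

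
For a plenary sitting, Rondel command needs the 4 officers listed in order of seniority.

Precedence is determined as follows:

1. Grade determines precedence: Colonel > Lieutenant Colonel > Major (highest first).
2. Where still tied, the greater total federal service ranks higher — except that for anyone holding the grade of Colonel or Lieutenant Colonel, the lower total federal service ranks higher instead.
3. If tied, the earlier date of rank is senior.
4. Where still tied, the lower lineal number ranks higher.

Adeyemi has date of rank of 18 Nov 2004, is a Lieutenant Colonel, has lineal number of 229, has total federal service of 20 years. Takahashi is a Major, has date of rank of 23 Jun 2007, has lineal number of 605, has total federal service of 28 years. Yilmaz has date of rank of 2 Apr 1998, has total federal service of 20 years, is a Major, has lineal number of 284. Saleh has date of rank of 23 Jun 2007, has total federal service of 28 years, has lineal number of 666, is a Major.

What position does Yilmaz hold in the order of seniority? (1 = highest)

By grade: Adeyemi (Lieutenant Colonel); then Takahashi, Saleh and Yilmaz (Major).
Among Takahashi, Saleh and Yilmaz, by total federal service (higher first): Takahashi and Saleh (28 years) before Yilmaz (20 years).
Takahashi and Saleh both have date of rank 23 Jun 2007, so the next rule applies.
Among Takahashi and Saleh, by lineal number (lower first): Takahashi (605) before Saleh (666).
Order: Adeyemi, Takahashi, Saleh, Yilmaz. So position 4.

4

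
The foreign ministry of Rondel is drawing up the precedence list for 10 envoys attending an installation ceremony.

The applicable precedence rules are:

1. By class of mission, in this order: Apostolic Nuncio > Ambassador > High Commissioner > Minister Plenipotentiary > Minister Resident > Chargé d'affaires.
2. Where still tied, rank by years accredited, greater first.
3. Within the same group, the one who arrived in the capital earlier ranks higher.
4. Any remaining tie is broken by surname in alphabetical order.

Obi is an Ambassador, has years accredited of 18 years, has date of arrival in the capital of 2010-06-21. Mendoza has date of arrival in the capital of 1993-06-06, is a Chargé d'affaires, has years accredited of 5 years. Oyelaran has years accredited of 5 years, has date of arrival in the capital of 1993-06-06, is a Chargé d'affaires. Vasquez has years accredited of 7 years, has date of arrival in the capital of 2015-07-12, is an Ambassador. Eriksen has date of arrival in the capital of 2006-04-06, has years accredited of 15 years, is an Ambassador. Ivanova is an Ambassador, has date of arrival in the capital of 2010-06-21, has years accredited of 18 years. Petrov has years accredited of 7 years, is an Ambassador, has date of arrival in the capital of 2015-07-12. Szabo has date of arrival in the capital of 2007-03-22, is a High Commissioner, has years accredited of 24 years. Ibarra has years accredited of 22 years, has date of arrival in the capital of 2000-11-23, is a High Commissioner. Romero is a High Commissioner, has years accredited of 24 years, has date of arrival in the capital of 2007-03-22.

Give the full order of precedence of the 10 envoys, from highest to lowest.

By class of mission: Ivanova, Obi, Eriksen, Petrov and Vasquez (Ambassador); then Romero, Szabo and Ibarra (High Commissioner); then Mendoza and Oyelaran (Chargé d'affaires).
Among Ivanova, Obi, Eriksen, Petrov and Vasquez, by years accredited (higher first): Ivanova and Obi (18 years) before Eriksen (15 years) before Petrov and Vasquez (7 years).
Ivanova and Obi both have date of arrival in the capital 2010-06-21, so the next rule applies.
Among Ivanova and Obi, alphabetically by surname: Ivanova before Obi.
Petrov and Vasquez both have date of arrival in the capital 2015-07-12, so the next rule applies.
Among Petrov and Vasquez, alphabetically by surname: Petrov before Vasquez.
Among Romero, Szabo and Ibarra, by years accredited (higher first): Romero and Szabo (24 years) before Ibarra (22 years).
Romero and Szabo both have date of arrival in the capital 2007-03-22, so the next rule applies.
Among Romero and Szabo, alphabetically by surname: Romero before Szabo.
Mendoza and Oyelaran both have years accredited 5 years, so the next rule applies.
Mendoza and Oyelaran both have date of arrival in the capital 1993-06-06, so the next rule applies.
Among Mendoza and Oyelaran, alphabetically by surname: Mendoza before Oyelaran.
Full order: Ivanova, Obi, Eriksen, Petrov, Vasquez, Romero, Szabo, Ibarra, Mendoza, Oyelaran.

Ivanova, Obi, Eriksen, Petrov, Vasquez, Romero, Szabo, Ibarra, Mendoza, Oyelaran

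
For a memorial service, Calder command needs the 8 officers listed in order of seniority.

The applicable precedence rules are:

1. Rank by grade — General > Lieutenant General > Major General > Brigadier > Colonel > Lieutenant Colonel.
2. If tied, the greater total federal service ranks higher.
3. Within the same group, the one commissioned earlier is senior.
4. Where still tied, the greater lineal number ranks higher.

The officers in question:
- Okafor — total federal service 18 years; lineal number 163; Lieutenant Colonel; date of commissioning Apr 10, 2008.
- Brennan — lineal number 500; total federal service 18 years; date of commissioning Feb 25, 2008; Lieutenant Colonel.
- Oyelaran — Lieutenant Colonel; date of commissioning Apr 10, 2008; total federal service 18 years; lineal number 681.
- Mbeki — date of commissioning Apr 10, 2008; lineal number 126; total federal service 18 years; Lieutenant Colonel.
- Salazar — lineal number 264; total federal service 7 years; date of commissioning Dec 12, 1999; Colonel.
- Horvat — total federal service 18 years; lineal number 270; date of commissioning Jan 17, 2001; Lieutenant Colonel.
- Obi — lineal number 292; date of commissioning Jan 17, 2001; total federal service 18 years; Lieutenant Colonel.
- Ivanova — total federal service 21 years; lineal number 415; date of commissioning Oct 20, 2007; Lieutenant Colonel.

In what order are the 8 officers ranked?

Salazar, Ivanova, Obi, Horvat, Brennan, Oyelaran, Okafor, Mbeki

By grade: Salazar (Colonel); then Ivanova, Obi, Horvat, Brennan, Oyelaran, Okafor and Mbeki (Lieutenant Colonel).
Among Ivanova, Obi, Horvat, Brennan, Oyelaran, Okafor and Mbeki, by total federal service (higher first): Ivanova (21 years) before Obi, Horvat, Brennan, Oyelaran, Okafor and Mbeki (18 years).
Among Obi, Horvat, Brennan, Oyelaran, Okafor and Mbeki, by date of commissioning (earlier first): Obi and Horvat (Jan 17, 2001) before Brennan (Feb 25, 2008) before Oyelaran, Okafor and Mbeki (Apr 10, 2008).
Among Obi and Horvat, by lineal number (higher first): Obi (292) before Horvat (270).
Among Oyelaran, Okafor and Mbeki, by lineal number (higher first): Oyelaran (681) before Okafor (163) before Mbeki (126).
Full order: Salazar, Ivanova, Obi, Horvat, Brennan, Oyelaran, Okafor, Mbeki.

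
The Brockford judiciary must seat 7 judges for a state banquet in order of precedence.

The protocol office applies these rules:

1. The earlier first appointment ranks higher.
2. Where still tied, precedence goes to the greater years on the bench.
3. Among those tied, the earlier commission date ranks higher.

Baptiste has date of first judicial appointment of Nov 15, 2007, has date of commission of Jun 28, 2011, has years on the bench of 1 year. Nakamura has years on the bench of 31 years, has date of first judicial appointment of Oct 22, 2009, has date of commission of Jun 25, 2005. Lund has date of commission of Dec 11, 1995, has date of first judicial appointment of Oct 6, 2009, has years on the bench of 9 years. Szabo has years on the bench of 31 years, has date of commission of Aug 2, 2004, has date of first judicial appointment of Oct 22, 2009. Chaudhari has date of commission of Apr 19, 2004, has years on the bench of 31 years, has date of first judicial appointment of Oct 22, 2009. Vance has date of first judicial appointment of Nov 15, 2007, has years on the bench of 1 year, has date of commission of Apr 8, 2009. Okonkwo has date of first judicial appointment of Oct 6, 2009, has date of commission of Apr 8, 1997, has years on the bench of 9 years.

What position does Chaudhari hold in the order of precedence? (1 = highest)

5

By date of first judicial appointment (earlier first): Vance and Baptiste (both Nov 15, 2007); then Lund and Okonkwo (both Oct 6, 2009); then Chaudhari, Szabo and Nakamura (each Oct 22, 2009).
Vance and Baptiste both have years on the bench 1 year, so the next rule applies.
Among Vance and Baptiste, by date of commission (earlier first): Vance (Apr 8, 2009) before Baptiste (Jun 28, 2011).
Lund and Okonkwo both have years on the bench 9 years, so the next rule applies.
Among Lund and Okonkwo, by date of commission (earlier first): Lund (Dec 11, 1995) before Okonkwo (Apr 8, 1997).
Chaudhari, Szabo and Nakamura all have years on the bench 31 years, so the next rule applies.
Among Chaudhari, Szabo and Nakamura, by date of commission (earlier first): Chaudhari (Apr 19, 2004) before Szabo (Aug 2, 2004) before Nakamura (Jun 25, 2005).
Order: Vance, Baptiste, Lund, Okonkwo, Chaudhari, Szabo, Nakamura. So position 5.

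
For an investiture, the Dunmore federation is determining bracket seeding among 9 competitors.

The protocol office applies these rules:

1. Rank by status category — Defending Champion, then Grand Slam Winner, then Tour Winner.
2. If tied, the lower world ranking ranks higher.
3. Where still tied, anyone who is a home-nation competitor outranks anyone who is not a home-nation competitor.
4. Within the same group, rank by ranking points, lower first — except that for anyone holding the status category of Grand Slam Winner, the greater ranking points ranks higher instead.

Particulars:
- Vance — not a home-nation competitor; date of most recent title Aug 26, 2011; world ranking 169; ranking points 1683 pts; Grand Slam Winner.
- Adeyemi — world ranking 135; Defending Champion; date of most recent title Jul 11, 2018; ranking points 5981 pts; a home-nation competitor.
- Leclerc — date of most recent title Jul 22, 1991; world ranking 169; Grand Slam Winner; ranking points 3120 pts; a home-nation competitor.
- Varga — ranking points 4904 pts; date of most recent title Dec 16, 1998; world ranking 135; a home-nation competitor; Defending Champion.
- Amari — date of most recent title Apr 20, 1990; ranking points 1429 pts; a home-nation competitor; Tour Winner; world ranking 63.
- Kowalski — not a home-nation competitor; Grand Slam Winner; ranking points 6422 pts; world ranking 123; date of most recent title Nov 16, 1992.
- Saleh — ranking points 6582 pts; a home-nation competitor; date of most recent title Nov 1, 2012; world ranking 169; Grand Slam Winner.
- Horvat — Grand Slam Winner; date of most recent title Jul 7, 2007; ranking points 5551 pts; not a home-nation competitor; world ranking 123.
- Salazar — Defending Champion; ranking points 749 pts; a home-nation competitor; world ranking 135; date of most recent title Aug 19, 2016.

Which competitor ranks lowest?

Amari

By status category: Salazar, Varga and Adeyemi (Defending Champion); then Kowalski, Horvat, Saleh, Leclerc and Vance (Grand Slam Winner); then Amari (Tour Winner).
Salazar, Varga and Adeyemi all have world ranking 135, so the next rule applies.
Salazar, Varga and Adeyemi are each a home-nation competitor, so the next rule applies.
Among Salazar, Varga and Adeyemi, by ranking points (lower first): Salazar (749 pts) before Varga (4904 pts) before Adeyemi (5981 pts).
Among Kowalski, Horvat, Saleh, Leclerc and Vance, by world ranking (lower first): Kowalski and Horvat (123) before Saleh, Leclerc and Vance (169).
Kowalski and Horvat are each not a home-nation competitor, so the next rule applies.
Among Kowalski and Horvat, by ranking points (higher first) (reversed rule for this group): Kowalski (6422 pts) before Horvat (5551 pts).
Among Saleh, Leclerc and Vance, a home-nation competitor before not a home-nation competitor: Saleh and Leclerc (a home-nation competitor) before Vance (not a home-nation competitor).
Among Saleh and Leclerc, by ranking points (higher first) (reversed rule for this group): Saleh (6582 pts) before Leclerc (3120 pts).
Order: Salazar, Varga, Adeyemi, Kowalski, Horvat, Saleh, Leclerc, Vance, Amari.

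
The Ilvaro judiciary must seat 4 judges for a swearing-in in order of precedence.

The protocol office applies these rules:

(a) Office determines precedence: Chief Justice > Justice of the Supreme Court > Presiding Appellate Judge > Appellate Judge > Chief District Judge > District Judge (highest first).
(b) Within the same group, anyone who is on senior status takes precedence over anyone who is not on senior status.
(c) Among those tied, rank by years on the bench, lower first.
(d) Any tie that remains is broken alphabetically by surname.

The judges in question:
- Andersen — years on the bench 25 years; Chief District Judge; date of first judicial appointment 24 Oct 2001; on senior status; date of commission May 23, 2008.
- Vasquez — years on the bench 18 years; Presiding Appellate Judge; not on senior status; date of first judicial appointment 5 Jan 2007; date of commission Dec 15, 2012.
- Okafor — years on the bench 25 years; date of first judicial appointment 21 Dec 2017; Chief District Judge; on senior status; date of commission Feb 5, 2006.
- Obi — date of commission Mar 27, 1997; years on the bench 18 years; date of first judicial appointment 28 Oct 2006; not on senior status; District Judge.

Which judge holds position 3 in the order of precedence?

Okafor

By office: Vasquez (Presiding Appellate Judge); then Andersen and Okafor (Chief District Judge); then Obi (District Judge).
Andersen and Okafor are each on senior status, so the next rule applies.
Andersen and Okafor both have years on the bench 25 years, so the next rule applies.
Among Andersen and Okafor, alphabetically by surname: Andersen before Okafor.
Order: Vasquez, Andersen, Okafor, Obi.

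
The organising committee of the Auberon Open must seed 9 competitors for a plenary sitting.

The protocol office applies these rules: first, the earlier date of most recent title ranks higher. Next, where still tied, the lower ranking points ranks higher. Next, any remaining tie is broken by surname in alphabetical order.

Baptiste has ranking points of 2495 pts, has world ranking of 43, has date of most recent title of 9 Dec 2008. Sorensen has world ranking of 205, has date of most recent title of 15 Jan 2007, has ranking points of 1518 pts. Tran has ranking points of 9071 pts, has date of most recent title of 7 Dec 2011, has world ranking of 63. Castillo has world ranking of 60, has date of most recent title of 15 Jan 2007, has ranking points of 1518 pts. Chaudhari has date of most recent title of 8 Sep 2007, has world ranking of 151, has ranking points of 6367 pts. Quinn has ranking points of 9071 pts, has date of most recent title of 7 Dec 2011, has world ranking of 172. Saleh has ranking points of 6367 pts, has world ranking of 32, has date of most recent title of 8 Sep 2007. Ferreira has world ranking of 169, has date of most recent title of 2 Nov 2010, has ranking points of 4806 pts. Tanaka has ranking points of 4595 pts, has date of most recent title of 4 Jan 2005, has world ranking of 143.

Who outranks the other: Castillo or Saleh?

By date of most recent title (earlier first): Tanaka (4 Jan 2005); then Castillo and Sorensen (both 15 Jan 2007); then Chaudhari and Saleh (both 8 Sep 2007); then Baptiste (9 Dec 2008); then Ferreira (2 Nov 2010); then Quinn and Tran (both 7 Dec 2011).
Castillo and Sorensen both have ranking points 1518 pts, so the next rule applies.
Among Castillo and Sorensen, alphabetically by surname: Castillo before Sorensen.
Chaudhari and Saleh both have ranking points 6367 pts, so the next rule applies.
Among Chaudhari and Saleh, alphabetically by surname: Chaudhari before Saleh.
Quinn and Tran both have ranking points 9071 pts, so the next rule applies.
Among Quinn and Tran, alphabetically by surname: Quinn before Tran.
So Castillo takes precedence.

Castillo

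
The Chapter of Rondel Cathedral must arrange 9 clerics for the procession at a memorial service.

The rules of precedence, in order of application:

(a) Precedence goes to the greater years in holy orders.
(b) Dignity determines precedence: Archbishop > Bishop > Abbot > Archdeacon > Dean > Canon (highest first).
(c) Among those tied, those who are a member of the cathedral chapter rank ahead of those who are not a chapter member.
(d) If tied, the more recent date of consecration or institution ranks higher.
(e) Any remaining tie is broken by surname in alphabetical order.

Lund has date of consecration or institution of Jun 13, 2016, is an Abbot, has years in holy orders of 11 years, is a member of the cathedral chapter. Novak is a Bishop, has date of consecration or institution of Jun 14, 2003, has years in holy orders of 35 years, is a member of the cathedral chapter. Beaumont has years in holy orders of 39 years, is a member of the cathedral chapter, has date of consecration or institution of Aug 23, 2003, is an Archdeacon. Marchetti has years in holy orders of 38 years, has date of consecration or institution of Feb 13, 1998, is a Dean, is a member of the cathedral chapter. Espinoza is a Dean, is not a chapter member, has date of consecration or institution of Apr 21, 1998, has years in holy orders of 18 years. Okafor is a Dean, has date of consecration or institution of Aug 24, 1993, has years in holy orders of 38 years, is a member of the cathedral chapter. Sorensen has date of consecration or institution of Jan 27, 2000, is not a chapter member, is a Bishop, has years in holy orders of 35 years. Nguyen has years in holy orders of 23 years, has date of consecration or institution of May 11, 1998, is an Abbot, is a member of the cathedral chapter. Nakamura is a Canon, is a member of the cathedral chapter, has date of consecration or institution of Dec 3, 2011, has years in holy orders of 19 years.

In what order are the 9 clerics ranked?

Beaumont, Marchetti, Okafor, Novak, Sorensen, Nguyen, Nakamura, Espinoza, Lund

By years in holy orders (higher first): Beaumont (39 years); then Marchetti and Okafor (both 38 years); then Novak and Sorensen (both 35 years); then Nguyen (23 years); then Nakamura (19 years); then Espinoza (18 years); then Lund (11 years).
Marchetti and Okafor are each Dean, so the next rule applies.
Marchetti and Okafor are each a member of the cathedral chapter, so the next rule applies.
Among Marchetti and Okafor, by date of consecration or institution (later first): Marchetti (Feb 13, 1998) before Okafor (Aug 24, 1993).
Novak and Sorensen are each Bishop, so the next rule applies.
Among Novak and Sorensen, a member of the cathedral chapter before not a chapter member: Novak (a member of the cathedral chapter) before Sorensen (not a chapter member).
Full order: Beaumont, Marchetti, Okafor, Novak, Sorensen, Nguyen, Nakamura, Espinoza, Lund.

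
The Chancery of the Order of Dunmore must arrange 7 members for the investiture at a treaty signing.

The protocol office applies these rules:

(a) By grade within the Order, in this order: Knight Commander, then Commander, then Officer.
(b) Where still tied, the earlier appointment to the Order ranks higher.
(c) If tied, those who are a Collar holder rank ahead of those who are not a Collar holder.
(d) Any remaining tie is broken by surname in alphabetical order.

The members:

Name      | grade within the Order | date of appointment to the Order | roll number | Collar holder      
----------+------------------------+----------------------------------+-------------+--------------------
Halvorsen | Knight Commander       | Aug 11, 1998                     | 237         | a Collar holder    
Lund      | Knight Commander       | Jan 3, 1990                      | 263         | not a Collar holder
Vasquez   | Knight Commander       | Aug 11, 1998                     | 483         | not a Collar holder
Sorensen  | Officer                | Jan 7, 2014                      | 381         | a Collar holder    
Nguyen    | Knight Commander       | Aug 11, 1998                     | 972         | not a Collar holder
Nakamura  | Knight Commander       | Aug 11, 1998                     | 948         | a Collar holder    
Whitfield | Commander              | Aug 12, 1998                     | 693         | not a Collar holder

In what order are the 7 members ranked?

By grade within the Order: Lund, Halvorsen, Nakamura, Nguyen and Vasquez (Knight Commander); then Whitfield (Commander); then Sorensen (Officer).
Among Lund, Halvorsen, Nakamura, Nguyen and Vasquez, by date of appointment to the Order (earlier first): Lund (Jan 3, 1990) before Halvorsen, Nakamura, Nguyen and Vasquez (Aug 11, 1998).
Among Halvorsen, Nakamura, Nguyen and Vasquez, a Collar holder before not a Collar holder: Halvorsen and Nakamura (a Collar holder) before Nguyen and Vasquez (not a Collar holder).
Among Halvorsen and Nakamura, alphabetically by surname: Halvorsen before Nakamura.
Among Nguyen and Vasquez, alphabetically by surname: Nguyen before Vasquez.
Full order: Lund, Halvorsen, Nakamura, Nguyen, Vasquez, Whitfield, Sorensen.

Lund, Halvorsen, Nakamura, Nguyen, Vasquez, Whitfield, Sorensen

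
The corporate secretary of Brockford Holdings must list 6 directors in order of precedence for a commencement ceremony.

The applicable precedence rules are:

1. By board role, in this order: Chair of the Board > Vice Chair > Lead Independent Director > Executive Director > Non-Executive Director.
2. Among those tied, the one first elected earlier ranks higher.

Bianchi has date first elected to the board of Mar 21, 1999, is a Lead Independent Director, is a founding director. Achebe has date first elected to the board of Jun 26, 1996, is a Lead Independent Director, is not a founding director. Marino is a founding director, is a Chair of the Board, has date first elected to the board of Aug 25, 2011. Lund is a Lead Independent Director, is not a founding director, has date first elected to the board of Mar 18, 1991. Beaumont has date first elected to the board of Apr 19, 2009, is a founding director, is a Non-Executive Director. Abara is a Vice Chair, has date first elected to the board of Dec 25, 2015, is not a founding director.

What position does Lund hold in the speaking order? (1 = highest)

By board role: Marino (Chair of the Board); then Abara (Vice Chair); then Lund, Achebe and Bianchi (Lead Independent Director); then Beaumont (Non-Executive Director).
Among Lund, Achebe and Bianchi, by date first elected to the board (earlier first): Lund (Mar 18, 1991) before Achebe (Jun 26, 1996) before Bianchi (Mar 21, 1999).
Order: Marino, Abara, Lund, Achebe, Bianchi, Beaumont. So position 3.

3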